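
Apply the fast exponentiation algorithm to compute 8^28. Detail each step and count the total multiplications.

Computing 8^28 by squaring (build up from 8^1; each line after the first costs one multiplication):

8^1 = 8
8^2 = (8^1)^2 = 8^2 = 64
8^3 = 8 * 8^2 = 8 * 64 = 512
8^6 = (8^3)^2 = 512^2 = 262144
8^7 = 8 * 8^6 = 8 * 262144 = 2097152
8^14 = (8^7)^2 = 2097152^2 = 4398046511104
8^28 = (8^14)^2 = 4398046511104^2 = 19342813113834066795298816

Result: 19342813113834066795298816
Multiplications needed: 6 (6 lines after 8^1)

8^28 = 19342813113834066795298816. Using exponentiation by squaring, this requires 6 multiplications. The key idea: if the exponent is even, square the half-power; if odd, multiply by the base once.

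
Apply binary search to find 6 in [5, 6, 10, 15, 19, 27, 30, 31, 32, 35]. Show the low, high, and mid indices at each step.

Binary search for 6 in [5, 6, 10, 15, 19, 27, 30, 31, 32, 35]:

lo=0, hi=9, mid=4, arr[mid]=19 -> 19 > 6, search left half
lo=0, hi=3, mid=1, arr[mid]=6 -> Found target at index 1!

Binary search finds 6 at index 1 after 2 comparisons. The search repeatedly halves the search space by comparing with the middle element.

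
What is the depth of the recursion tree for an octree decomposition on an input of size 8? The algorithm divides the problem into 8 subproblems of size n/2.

For divide and conquer with division factor 2:

Problem sizes at each level:
Level 0: 8
Level 1: 4
Level 2: 2
Level 3: 1

The root is level 0 and the size-1 base case is level 3 (the tree spans levels 0 through 3, i.e. 4 levels counting the root), so the depth is the number of divisions: log_2(8) = 3

The recursion tree depth is log_2(8) = 3. At each level, the problem size is divided by 2, so it takes 3 divisions to reduce to a base case of size 1. The algorithm makes 8 recursive calls at each level.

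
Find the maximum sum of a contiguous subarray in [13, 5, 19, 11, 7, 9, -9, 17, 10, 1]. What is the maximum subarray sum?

Using Kadane's algorithm on [13, 5, 19, 11, 7, 9, -9, 17, 10, 1]:

Scanning through the array:
Position 1 (value 5): max_ending_here = 18, max_so_far = 18
Position 2 (value 19): max_ending_here = 37, max_so_far = 37
Position 3 (value 11): max_ending_here = 48, max_so_far = 48
Position 4 (value 7): max_ending_here = 55, max_so_far = 55
Position 5 (value 9): max_ending_here = 64, max_so_far = 64
Position 6 (value -9): max_ending_here = 55, max_so_far = 64
Position 7 (value 17): max_ending_here = 72, max_so_far = 72
Position 8 (value 10): max_ending_here = 82, max_so_far = 82
Position 9 (value 1): max_ending_here = 83, max_so_far = 83

Maximum subarray: [13, 5, 19, 11, 7, 9, -9, 17, 10, 1]
Maximum sum: 83

The maximum subarray is [13, 5, 19, 11, 7, 9, -9, 17, 10, 1] with sum 83. This subarray runs from index 0 to index 9.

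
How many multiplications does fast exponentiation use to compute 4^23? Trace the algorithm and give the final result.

Computing 4^23 by squaring (build up from 4^1; each line after the first costs one multiplication):

4^1 = 4
4^2 = (4^1)^2 = 4^2 = 16
4^4 = (4^2)^2 = 16^2 = 256
4^5 = 4 * 4^4 = 4 * 256 = 1024
4^10 = (4^5)^2 = 1024^2 = 1048576
4^11 = 4 * 4^10 = 4 * 1048576 = 4194304
4^22 = (4^11)^2 = 4194304^2 = 17592186044416
4^23 = 4 * 4^22 = 4 * 17592186044416 = 70368744177664

Result: 70368744177664
Multiplications needed: 7 (7 lines after 4^1)

4^23 = 70368744177664. Using exponentiation by squaring, this requires 7 multiplications. The key idea: if the exponent is even, square the half-power; if odd, multiply by the base once.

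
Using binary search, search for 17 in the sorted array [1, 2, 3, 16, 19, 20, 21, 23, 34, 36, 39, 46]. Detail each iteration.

Binary search for 17 in [1, 2, 3, 16, 19, 20, 21, 23, 34, 36, 39, 46]:

lo=0, hi=11, mid=5, arr[mid]=20 -> 20 > 17, search left half
lo=0, hi=4, mid=2, arr[mid]=3 -> 3 < 17, search right half
lo=3, hi=4, mid=3, arr[mid]=16 -> 16 < 17, search right half
lo=4, hi=4, mid=4, arr[mid]=19 -> 19 > 17, search left half
lo=4 > hi=3, target 17 not found

Binary search determines that 17 is not in the array after 4 comparisons. The search space was exhausted without finding the target.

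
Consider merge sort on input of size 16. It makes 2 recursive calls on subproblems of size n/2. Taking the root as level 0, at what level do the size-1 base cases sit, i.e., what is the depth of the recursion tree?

For divide and conquer with division factor 2:

Problem sizes at each level:
Level 0: 16
Level 1: 8
Level 2: 4
Level 3: 2
Level 4: 1

The root is level 0 and the size-1 base case is level 4 (the tree spans levels 0 through 4, i.e. 5 levels counting the root), so the depth is the number of divisions: log_2(16) = 4

The recursion tree depth is log_2(16) = 4. At each level, the problem size is divided by 2, so it takes 4 divisions to reduce to a base case of size 1. The algorithm makes 2 recursive calls at each level.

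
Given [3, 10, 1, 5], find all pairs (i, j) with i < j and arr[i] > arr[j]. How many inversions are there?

Finding inversions in [3, 10, 1, 5]:

(0, 2): arr[0]=3 > arr[2]=1
(1, 2): arr[1]=10 > arr[2]=1
(1, 3): arr[1]=10 > arr[3]=5

Total inversions: 3

The array has 3 inversion(s): (0,2), (1,2), (1,3). Each pair (i,j) satisfies i < j and arr[i] > arr[j].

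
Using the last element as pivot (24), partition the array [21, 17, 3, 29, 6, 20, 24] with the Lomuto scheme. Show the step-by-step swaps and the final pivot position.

Lomuto partition with pivot = 24:

Initial array: [21, 17, 3, 29, 6, 20, 24]

arr[0]=21 <= 24: swap with position 0, array becomes [21, 17, 3, 29, 6, 20, 24]
arr[1]=17 <= 24: swap with position 1, array becomes [21, 17, 3, 29, 6, 20, 24]
arr[2]=3 <= 24: swap with position 2, array becomes [21, 17, 3, 29, 6, 20, 24]
arr[3]=29 > 24: no swap
arr[4]=6 <= 24: swap with position 3, array becomes [21, 17, 3, 6, 29, 20, 24]
arr[5]=20 <= 24: swap with position 4, array becomes [21, 17, 3, 6, 20, 29, 24]

Place pivot at position 5: [21, 17, 3, 6, 20, 24, 29]
Pivot position: 5

After partitioning with pivot 24, the array becomes [21, 17, 3, 6, 20, 24, 29]. The pivot is placed at index 5. All elements to the left of the pivot are <= 24, and all elements to the right are > 24.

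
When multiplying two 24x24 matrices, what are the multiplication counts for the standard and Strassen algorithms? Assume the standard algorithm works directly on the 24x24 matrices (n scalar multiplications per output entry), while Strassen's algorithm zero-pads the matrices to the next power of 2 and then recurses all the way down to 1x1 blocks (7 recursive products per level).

Matrix multiplication for 24x24 matrices:

Strassen's algorithm requires power-of-2 dimensions. Pad 24x24 to 32x32 (next power of 2).

Standard algorithm: 24^3 = 13824 multiplications
Strassen's algorithm: 7^(log2(32)) = 7^5 = 16807 multiplications
Difference: 13824 - 16807 = -2983 (Strassen uses MORE here due to padding overhead — for small or just-over-power-of-2 n, padding can outweigh the per-level savings)

Standard: 13824 multiplications (24^3). Strassen: 16807 multiplications (7^5, after padding to 32x32). Strassen reduces 8 recursive multiplications to 7 at each level.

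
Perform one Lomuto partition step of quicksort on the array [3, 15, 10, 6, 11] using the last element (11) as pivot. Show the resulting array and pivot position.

Lomuto partition with pivot = 11:

Initial array: [3, 15, 10, 6, 11]

arr[0]=3 <= 11: swap with position 0, array becomes [3, 15, 10, 6, 11]
arr[1]=15 > 11: no swap
arr[2]=10 <= 11: swap with position 1, array becomes [3, 10, 15, 6, 11]
arr[3]=6 <= 11: swap with position 2, array becomes [3, 10, 6, 15, 11]

Place pivot at position 3: [3, 10, 6, 11, 15]
Pivot position: 3

After partitioning with pivot 11, the array becomes [3, 10, 6, 11, 15]. The pivot is placed at index 3. All elements to the left of the pivot are <= 11, and all elements to the right are > 11.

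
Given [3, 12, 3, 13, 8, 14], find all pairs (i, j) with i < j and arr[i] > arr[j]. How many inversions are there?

Finding inversions in [3, 12, 3, 13, 8, 14]:

(1, 2): arr[1]=12 > arr[2]=3
(1, 4): arr[1]=12 > arr[4]=8
(3, 4): arr[3]=13 > arr[4]=8

Total inversions: 3

The array has 3 inversion(s): (1,2), (1,4), (3,4). Each pair (i,j) satisfies i < j and arr[i] > arr[j].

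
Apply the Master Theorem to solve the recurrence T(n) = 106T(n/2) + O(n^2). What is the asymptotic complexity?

Master Theorem for T(n) = 106T(n/2) + O(n^2):

a = 106, b = 2, c = 2
log_b(a) = log_2(106) = 6.7279

Case 1: c = 2 < log_2(106) = 6.7279
T(n) = O(n^(log_2 106))

For T(n) = 106T(n/2) + O(n^2): log_2(106) = 6.7279. This is Case 1 of the Master Theorem (c < log_b(a), work dominated by leaves), giving O(n^(log_2 106)).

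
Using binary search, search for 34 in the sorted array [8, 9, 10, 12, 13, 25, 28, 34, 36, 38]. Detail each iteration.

Binary search for 34 in [8, 9, 10, 12, 13, 25, 28, 34, 36, 38]:

lo=0, hi=9, mid=4, arr[mid]=13 -> 13 < 34, search right half
lo=5, hi=9, mid=7, arr[mid]=34 -> Found target at index 7!

Binary search finds 34 at index 7 after 2 comparisons. The search repeatedly halves the search space by comparing with the middle element.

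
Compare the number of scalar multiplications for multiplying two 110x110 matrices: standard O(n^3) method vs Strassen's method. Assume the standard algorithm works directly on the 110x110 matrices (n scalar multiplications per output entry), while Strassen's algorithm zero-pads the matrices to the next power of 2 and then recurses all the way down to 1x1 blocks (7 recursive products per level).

Matrix multiplication for 110x110 matrices:

Strassen's algorithm requires power-of-2 dimensions. Pad 110x110 to 128x128 (next power of 2).

Standard algorithm: 110^3 = 1331000 multiplications
Strassen's algorithm: 7^(log2(128)) = 7^7 = 823543 multiplications
Savings: 1331000 - 823543 = 507457 multiplications

Standard: 1331000 multiplications (110^3). Strassen: 823543 multiplications (7^7, after padding to 128x128). Strassen reduces 8 recursive multiplications to 7 at each level.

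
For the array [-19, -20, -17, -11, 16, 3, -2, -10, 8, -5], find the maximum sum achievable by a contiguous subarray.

Using Kadane's algorithm on [-19, -20, -17, -11, 16, 3, -2, -10, 8, -5]:

Scanning through the array:
Position 1 (value -20): max_ending_here = -20, max_so_far = -19
Position 2 (value -17): max_ending_here = -17, max_so_far = -17
Position 3 (value -11): max_ending_here = -11, max_so_far = -11
Position 4 (value 16): max_ending_here = 16, max_so_far = 16
Position 5 (value 3): max_ending_here = 19, max_so_far = 19
Position 6 (value -2): max_ending_here = 17, max_so_far = 19
Position 7 (value -10): max_ending_here = 7, max_so_far = 19
Position 8 (value 8): max_ending_here = 15, max_so_far = 19
Position 9 (value -5): max_ending_here = 10, max_so_far = 19

Maximum subarray: [16, 3]
Maximum sum: 19

The maximum subarray is [16, 3] with sum 19. This subarray runs from index 4 to index 5.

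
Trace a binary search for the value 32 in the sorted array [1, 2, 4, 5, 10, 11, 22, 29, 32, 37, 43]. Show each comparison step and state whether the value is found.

Binary search for 32 in [1, 2, 4, 5, 10, 11, 22, 29, 32, 37, 43]:

lo=0, hi=10, mid=5, arr[mid]=11 -> 11 < 32, search right half
lo=6, hi=10, mid=8, arr[mid]=32 -> Found target at index 8!

Binary search finds 32 at index 8 after 2 comparisons. The search repeatedly halves the search space by comparing with the middle element.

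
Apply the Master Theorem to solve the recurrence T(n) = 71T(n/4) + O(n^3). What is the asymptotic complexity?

Master Theorem for T(n) = 71T(n/4) + O(n^3):

a = 71, b = 4, c = 3
log_b(a) = log_4(71) = 3.0749

Case 1: c = 3 < log_4(71) = 3.0749
T(n) = O(n^(log_4 71))

For T(n) = 71T(n/4) + O(n^3): log_4(71) = 3.0749. This is Case 1 of the Master Theorem (c < log_b(a), work dominated by leaves), giving O(n^(log_4 71)).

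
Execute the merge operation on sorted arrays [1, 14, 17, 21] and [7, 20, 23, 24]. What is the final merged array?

Merging process:

Compare 1 vs 7: take 1 from left. Merged: [1]
Compare 14 vs 7: take 7 from right. Merged: [1, 7]
Compare 14 vs 20: take 14 from left. Merged: [1, 7, 14]
Compare 17 vs 20: take 17 from left. Merged: [1, 7, 14, 17]
Compare 21 vs 20: take 20 from right. Merged: [1, 7, 14, 17, 20]
Compare 21 vs 23: take 21 from left. Merged: [1, 7, 14, 17, 20, 21]
Append remaining from right: [23, 24]. Merged: [1, 7, 14, 17, 20, 21, 23, 24]

Final merged array: [1, 7, 14, 17, 20, 21, 23, 24]
Total comparisons: 6

The merged array is [1, 7, 14, 17, 20, 21, 23, 24], requiring 6 comparisons. The merge step runs in O(n) time where n is the total number of elements.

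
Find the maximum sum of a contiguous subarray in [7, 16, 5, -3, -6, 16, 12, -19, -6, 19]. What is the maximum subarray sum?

Using Kadane's algorithm on [7, 16, 5, -3, -6, 16, 12, -19, -6, 19]:

Scanning through the array:
Position 1 (value 16): max_ending_here = 23, max_so_far = 23
Position 2 (value 5): max_ending_here = 28, max_so_far = 28
Position 3 (value -3): max_ending_here = 25, max_so_far = 28
Position 4 (value -6): max_ending_here = 19, max_so_far = 28
Position 5 (value 16): max_ending_here = 35, max_so_far = 35
Position 6 (value 12): max_ending_here = 47, max_so_far = 47
Position 7 (value -19): max_ending_here = 28, max_so_far = 47
Position 8 (value -6): max_ending_here = 22, max_so_far = 47
Position 9 (value 19): max_ending_here = 41, max_so_far = 47

Maximum subarray: [7, 16, 5, -3, -6, 16, 12]
Maximum sum: 47

The maximum subarray is [7, 16, 5, -3, -6, 16, 12] with sum 47. This subarray runs from index 0 to index 6.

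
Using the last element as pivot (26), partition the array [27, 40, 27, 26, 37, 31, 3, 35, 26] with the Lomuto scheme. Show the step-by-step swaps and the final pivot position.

Lomuto partition with pivot = 26:

Initial array: [27, 40, 27, 26, 37, 31, 3, 35, 26]

arr[0]=27 > 26: no swap
arr[1]=40 > 26: no swap
arr[2]=27 > 26: no swap
arr[3]=26 <= 26: swap with position 0, array becomes [26, 40, 27, 27, 37, 31, 3, 35, 26]
arr[4]=37 > 26: no swap
arr[5]=31 > 26: no swap
arr[6]=3 <= 26: swap with position 1, array becomes [26, 3, 27, 27, 37, 31, 40, 35, 26]
arr[7]=35 > 26: no swap

Place pivot at position 2: [26, 3, 26, 27, 37, 31, 40, 35, 27]
Pivot position: 2

After partitioning with pivot 26, the array becomes [26, 3, 26, 27, 37, 31, 40, 35, 27]. The pivot is placed at index 2. All elements to the left of the pivot are <= 26, and all elements to the right are > 26.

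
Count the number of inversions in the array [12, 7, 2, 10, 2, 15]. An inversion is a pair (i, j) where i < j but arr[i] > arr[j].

Finding inversions in [12, 7, 2, 10, 2, 15]:

(0, 1): arr[0]=12 > arr[1]=7
(0, 2): arr[0]=12 > arr[2]=2
(0, 3): arr[0]=12 > arr[3]=10
(0, 4): arr[0]=12 > arr[4]=2
(1, 2): arr[1]=7 > arr[2]=2
(1, 4): arr[1]=7 > arr[4]=2
(3, 4): arr[3]=10 > arr[4]=2

Total inversions: 7

The array has 7 inversion(s): (0,1), (0,2), (0,3), (0,4), (1,2), (1,4), (3,4). Each pair (i,j) satisfies i < j and arr[i] > arr[j].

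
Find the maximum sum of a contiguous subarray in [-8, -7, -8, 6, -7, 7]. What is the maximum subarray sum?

Using Kadane's algorithm on [-8, -7, -8, 6, -7, 7]:

Scanning through the array:
Position 1 (value -7): max_ending_here = -7, max_so_far = -7
Position 2 (value -8): max_ending_here = -8, max_so_far = -7
Position 3 (value 6): max_ending_here = 6, max_so_far = 6
Position 4 (value -7): max_ending_here = -1, max_so_far = 6
Position 5 (value 7): max_ending_here = 7, max_so_far = 7

Maximum subarray: [7]
Maximum sum: 7

The maximum subarray is [7] with sum 7. This subarray runs from index 5 to index 5.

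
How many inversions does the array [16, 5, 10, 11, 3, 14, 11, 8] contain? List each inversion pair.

Finding inversions in [16, 5, 10, 11, 3, 14, 11, 8]:

(0, 1): arr[0]=16 > arr[1]=5
(0, 2): arr[0]=16 > arr[2]=10
(0, 3): arr[0]=16 > arr[3]=11
(0, 4): arr[0]=16 > arr[4]=3
(0, 5): arr[0]=16 > arr[5]=14
(0, 6): arr[0]=16 > arr[6]=11
(0, 7): arr[0]=16 > arr[7]=8
(1, 4): arr[1]=5 > arr[4]=3
(2, 4): arr[2]=10 > arr[4]=3
(2, 7): arr[2]=10 > arr[7]=8
(3, 4): arr[3]=11 > arr[4]=3
(3, 7): arr[3]=11 > arr[7]=8
(5, 6): arr[5]=14 > arr[6]=11
(5, 7): arr[5]=14 > arr[7]=8
(6, 7): arr[6]=11 > arr[7]=8

Total inversions: 15

The array has 15 inversion(s): (0,1), (0,2), (0,3), (0,4), (0,5), (0,6), (0,7), (1,4), (2,4), (2,7), (3,4), (3,7), (5,6), (5,7), (6,7). Each pair (i,j) satisfies i < j and arr[i] > arr[j].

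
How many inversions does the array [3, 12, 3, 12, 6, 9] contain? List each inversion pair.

Finding inversions in [3, 12, 3, 12, 6, 9]:

(1, 2): arr[1]=12 > arr[2]=3
(1, 4): arr[1]=12 > arr[4]=6
(1, 5): arr[1]=12 > arr[5]=9
(3, 4): arr[3]=12 > arr[4]=6
(3, 5): arr[3]=12 > arr[5]=9

Total inversions: 5

The array has 5 inversion(s): (1,2), (1,4), (1,5), (3,4), (3,5). Each pair (i,j) satisfies i < j and arr[i] > arr[j].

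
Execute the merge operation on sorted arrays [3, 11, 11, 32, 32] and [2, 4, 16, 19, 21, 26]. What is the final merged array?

Merging process:

Compare 3 vs 2: take 2 from right. Merged: [2]
Compare 3 vs 4: take 3 from left. Merged: [2, 3]
Compare 11 vs 4: take 4 from right. Merged: [2, 3, 4]
Compare 11 vs 16: take 11 from left. Merged: [2, 3, 4, 11]
Compare 11 vs 16: take 11 from left. Merged: [2, 3, 4, 11, 11]
Compare 32 vs 16: take 16 from right. Merged: [2, 3, 4, 11, 11, 16]
Compare 32 vs 19: take 19 from right. Merged: [2, 3, 4, 11, 11, 16, 19]
Compare 32 vs 21: take 21 from right. Merged: [2, 3, 4, 11, 11, 16, 19, 21]
Compare 32 vs 26: take 26 from right. Merged: [2, 3, 4, 11, 11, 16, 19, 21, 26]
Append remaining from left: [32, 32]. Merged: [2, 3, 4, 11, 11, 16, 19, 21, 26, 32, 32]

Final merged array: [2, 3, 4, 11, 11, 16, 19, 21, 26, 32, 32]
Total comparisons: 9

The merged array is [2, 3, 4, 11, 11, 16, 19, 21, 26, 32, 32], requiring 9 comparisons. The merge step runs in O(n) time where n is the total number of elements.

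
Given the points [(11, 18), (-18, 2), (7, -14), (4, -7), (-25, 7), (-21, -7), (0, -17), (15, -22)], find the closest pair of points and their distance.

Computing all pairwise distances among 8 points:

d((11, 18), (-18, 2)) = 33.121
d((11, 18), (7, -14)) = 32.249
d((11, 18), (4, -7)) = 25.9615
d((11, 18), (-25, 7)) = 37.6431
d((11, 18), (-21, -7)) = 40.6079
d((11, 18), (0, -17)) = 36.6879
d((11, 18), (15, -22)) = 40.1995
d((-18, 2), (7, -14)) = 29.6816
d((-18, 2), (4, -7)) = 23.7697
d((-18, 2), (-25, 7)) = 8.6023
d((-18, 2), (-21, -7)) = 9.4868
d((-18, 2), (0, -17)) = 26.1725
d((-18, 2), (15, -22)) = 40.8044
d((7, -14), (4, -7)) = 7.6158 <-- minimum
d((7, -14), (-25, 7)) = 38.2753
d((7, -14), (-21, -7)) = 28.8617
d((7, -14), (0, -17)) = 7.6158 <-- minimum
d((7, -14), (15, -22)) = 11.3137
d((4, -7), (-25, 7)) = 32.2025
d((4, -7), (-21, -7)) = 25.0
d((4, -7), (0, -17)) = 10.7703
d((4, -7), (15, -22)) = 18.6011
d((-25, 7), (-21, -7)) = 14.5602
d((-25, 7), (0, -17)) = 34.6554
d((-25, 7), (15, -22)) = 49.4065
d((-21, -7), (0, -17)) = 23.2594
d((-21, -7), (15, -22)) = 39.0
d((0, -17), (15, -22)) = 15.8114

Minimum distance: 7.6158 (tie among 2 pairs: (7, -14) and (4, -7); (7, -14) and (0, -17))

The minimum Euclidean distance is 7.6158. There is a tie: 2 pairs achieve this minimum — (7, -14) and (4, -7); (7, -14) and (0, -17). Any of these is a valid closest pair. For 8 points, brute-force pairwise comparison is shown above. For large n, the divide-and-conquer algorithm (sort by x, recurse on halves, check the dividing strip) achieves O(n log n).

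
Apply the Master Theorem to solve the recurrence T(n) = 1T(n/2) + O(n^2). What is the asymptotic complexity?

Master Theorem for T(n) = 1T(n/2) + O(n^2):

a = 1, b = 2, c = 2
log_b(a) = log_2(1) = 0.0000

Case 3: c = 2 > log_2(1) = 0.0000
T(n) = O(n^2) = O(n^2)

For T(n) = 1T(n/2) + O(n^2): log_2(1) = 0.0000. This is Case 3 of the Master Theorem (c > log_b(a), work dominated by root), giving O(n^2).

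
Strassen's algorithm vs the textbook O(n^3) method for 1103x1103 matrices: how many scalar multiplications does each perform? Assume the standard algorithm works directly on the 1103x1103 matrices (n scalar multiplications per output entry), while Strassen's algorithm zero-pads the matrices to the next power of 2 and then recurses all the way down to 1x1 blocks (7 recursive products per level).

Matrix multiplication for 1103x1103 matrices:

Strassen's algorithm requires power-of-2 dimensions. Pad 1103x1103 to 2048x2048 (next power of 2).

Standard algorithm: 1103^3 = 1341919727 multiplications
Strassen's algorithm: 7^(log2(2048)) = 7^11 = 1977326743 multiplications
Difference: 1341919727 - 1977326743 = -635407016 (Strassen uses MORE here due to padding overhead — for small or just-over-power-of-2 n, padding can outweigh the per-level savings)

Standard: 1341919727 multiplications (1103^3). Strassen: 1977326743 multiplications (7^11, after padding to 2048x2048). Strassen reduces 8 recursive multiplications to 7 at each level.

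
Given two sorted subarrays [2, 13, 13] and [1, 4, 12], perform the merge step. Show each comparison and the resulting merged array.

Merging process:

Compare 2 vs 1: take 1 from right. Merged: [1]
Compare 2 vs 4: take 2 from left. Merged: [1, 2]
Compare 13 vs 4: take 4 from right. Merged: [1, 2, 4]
Compare 13 vs 12: take 12 from right. Merged: [1, 2, 4, 12]
Append remaining from left: [13, 13]. Merged: [1, 2, 4, 12, 13, 13]

Final merged array: [1, 2, 4, 12, 13, 13]
Total comparisons: 4

The merged array is [1, 2, 4, 12, 13, 13], requiring 4 comparisons. The merge step runs in O(n) time where n is the total number of elements.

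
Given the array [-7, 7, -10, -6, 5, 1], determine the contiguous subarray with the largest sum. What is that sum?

Using Kadane's algorithm on [-7, 7, -10, -6, 5, 1]:

Scanning through the array:
Position 1 (value 7): max_ending_here = 7, max_so_far = 7
Position 2 (value -10): max_ending_here = -3, max_so_far = 7
Position 3 (value -6): max_ending_here = -6, max_so_far = 7
Position 4 (value 5): max_ending_here = 5, max_so_far = 7
Position 5 (value 1): max_ending_here = 6, max_so_far = 7

Maximum subarray: [7]
Maximum sum: 7

The maximum subarray is [7] with sum 7. This subarray runs from index 1 to index 1.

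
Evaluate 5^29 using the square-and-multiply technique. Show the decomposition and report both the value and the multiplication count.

Computing 5^29 by squaring (build up from 5^1; each line after the first costs one multiplication):

5^1 = 5
5^2 = (5^1)^2 = 5^2 = 25
5^3 = 5 * 5^2 = 5 * 25 = 125
5^6 = (5^3)^2 = 125^2 = 15625
5^7 = 5 * 5^6 = 5 * 15625 = 78125
5^14 = (5^7)^2 = 78125^2 = 6103515625
5^28 = (5^14)^2 = 6103515625^2 = 37252902984619140625
5^29 = 5 * 5^28 = 5 * 37252902984619140625 = 186264514923095703125

Result: 186264514923095703125
Multiplications needed: 7 (7 lines after 5^1)

5^29 = 186264514923095703125. Using exponentiation by squaring, this requires 7 multiplications. The key idea: if the exponent is even, square the half-power; if odd, multiply by the base once.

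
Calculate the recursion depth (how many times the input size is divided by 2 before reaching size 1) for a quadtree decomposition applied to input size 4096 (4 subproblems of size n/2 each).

For divide and conquer with division factor 2:

Problem sizes at each level:
Level 0: 4096
Level 1: 2048
Level 2: 1024
Level 3: 512
Level 4: 256
Level 5: 128
Level 6: 64
Level 7: 32
Level 8: 16
Level 9: 8
Level 10: 4
Level 11: 2
Level 12: 1

The root is level 0 and the size-1 base case is level 12 (the tree spans levels 0 through 12, i.e. 13 levels counting the root), so the depth is the number of divisions: log_2(4096) = 12

The recursion tree depth is log_2(4096) = 12. At each level, the problem size is divided by 2, so it takes 12 divisions to reduce to a base case of size 1. The algorithm makes 4 recursive calls at each level.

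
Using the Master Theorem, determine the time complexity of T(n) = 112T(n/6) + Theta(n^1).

Master Theorem for T(n) = 112T(n/6) + O(n^1):

a = 112, b = 6, c = 1
log_b(a) = log_6(112) = 2.6334

Case 1: c = 1 < log_6(112) = 2.6334
T(n) = O(n^(log_6 112))

For T(n) = 112T(n/6) + O(n^1): log_6(112) = 2.6334. This is Case 1 of the Master Theorem (c < log_b(a), work dominated by leaves), giving O(n^(log_6 112)).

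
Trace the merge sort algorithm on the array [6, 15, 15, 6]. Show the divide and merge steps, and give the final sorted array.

Merge sort trace:

Split: [6, 15, 15, 6] -> [6, 15] and [15, 6]
  Split: [6, 15] -> [6] and [15]
  Merge: [6] + [15] -> [6, 15]
  Split: [15, 6] -> [15] and [6]
  Merge: [15] + [6] -> [6, 15]
Merge: [6, 15] + [6, 15] -> [6, 6, 15, 15]

Final sorted array: [6, 6, 15, 15]

The merge sort proceeds by recursively splitting the array and merging sorted halves.
After all merges, the sorted array is [6, 6, 15, 15].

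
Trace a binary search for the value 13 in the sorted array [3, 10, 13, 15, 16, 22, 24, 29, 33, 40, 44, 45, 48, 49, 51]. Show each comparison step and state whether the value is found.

Binary search for 13 in [3, 10, 13, 15, 16, 22, 24, 29, 33, 40, 44, 45, 48, 49, 51]:

lo=0, hi=14, mid=7, arr[mid]=29 -> 29 > 13, search left half
lo=0, hi=6, mid=3, arr[mid]=15 -> 15 > 13, search left half
lo=0, hi=2, mid=1, arr[mid]=10 -> 10 < 13, search right half
lo=2, hi=2, mid=2, arr[mid]=13 -> Found target at index 2!

Binary search finds 13 at index 2 after 4 comparisons. The search repeatedly halves the search space by comparing with the middle element.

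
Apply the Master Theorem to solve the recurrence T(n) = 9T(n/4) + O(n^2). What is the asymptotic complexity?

Master Theorem for T(n) = 9T(n/4) + O(n^2):

a = 9, b = 4, c = 2
log_b(a) = log_4(9) = 1.5850

Case 3: c = 2 > log_4(9) = 1.5850
T(n) = O(n^2) = O(n^2)

For T(n) = 9T(n/4) + O(n^2): log_4(9) = 1.5850. This is Case 3 of the Master Theorem (c > log_b(a), work dominated by root), giving O(n^2).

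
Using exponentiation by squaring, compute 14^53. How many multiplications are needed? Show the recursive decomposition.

Computing 14^53 by squaring (build up from 14^1; each line after the first costs one multiplication):

14^1 = 14
14^2 = (14^1)^2 = 14^2 = 196
14^3 = 14 * 14^2 = 14 * 196 = 2744
14^6 = (14^3)^2 = 2744^2 = 7529536
14^12 = (14^6)^2 = 7529536^2 = 56693912375296
14^13 = 14 * 14^12 = 14 * 56693912375296 = 793714773254144
14^26 = (14^13)^2 = 793714773254144^2 = 629983141281877223603213172736
14^52 = (14^26)^2 = 629983141281877223603213172736^2 = 396878758299381678483277913691857524931552116018231373725696
14^53 = 14 * 14^52 = 14 * 396878758299381678483277913691857524931552116018231373725696 = 5556302616191343498765890791686005349041729624255239232159744

Result: 5556302616191343498765890791686005349041729624255239232159744
Multiplications needed: 8 (8 lines after 14^1)

14^53 = 5556302616191343498765890791686005349041729624255239232159744. Using exponentiation by squaring, this requires 8 multiplications. The key idea: if the exponent is even, square the half-power; if odd, multiply by the base once.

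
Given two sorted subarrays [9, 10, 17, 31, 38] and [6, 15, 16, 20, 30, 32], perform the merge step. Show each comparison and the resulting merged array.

Merging process:

Compare 9 vs 6: take 6 from right. Merged: [6]
Compare 9 vs 15: take 9 from left. Merged: [6, 9]
Compare 10 vs 15: take 10 from left. Merged: [6, 9, 10]
Compare 17 vs 15: take 15 from right. Merged: [6, 9, 10, 15]
Compare 17 vs 16: take 16 from right. Merged: [6, 9, 10, 15, 16]
Compare 17 vs 20: take 17 from left. Merged: [6, 9, 10, 15, 16, 17]
Compare 31 vs 20: take 20 from right. Merged: [6, 9, 10, 15, 16, 17, 20]
Compare 31 vs 30: take 30 from right. Merged: [6, 9, 10, 15, 16, 17, 20, 30]
Compare 31 vs 32: take 31 from left. Merged: [6, 9, 10, 15, 16, 17, 20, 30, 31]
Compare 38 vs 32: take 32 from right. Merged: [6, 9, 10, 15, 16, 17, 20, 30, 31, 32]
Append remaining from left: [38]. Merged: [6, 9, 10, 15, 16, 17, 20, 30, 31, 32, 38]

Final merged array: [6, 9, 10, 15, 16, 17, 20, 30, 31, 32, 38]
Total comparisons: 10

The merged array is [6, 9, 10, 15, 16, 17, 20, 30, 31, 32, 38], requiring 10 comparisons. The merge step runs in O(n) time where n is the total number of elements.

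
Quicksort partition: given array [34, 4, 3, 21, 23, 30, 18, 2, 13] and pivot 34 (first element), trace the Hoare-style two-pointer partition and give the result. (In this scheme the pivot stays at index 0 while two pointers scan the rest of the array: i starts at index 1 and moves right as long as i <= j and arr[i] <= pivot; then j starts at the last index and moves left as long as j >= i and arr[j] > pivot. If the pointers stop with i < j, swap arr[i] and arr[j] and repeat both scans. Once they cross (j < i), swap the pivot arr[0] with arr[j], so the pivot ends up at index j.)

Hoare-style two-pointer partition with pivot = 34:

Initial array: [34, 4, 3, 21, 23, 30, 18, 2, 13]

Pointers start at i = 1, j = 8.
i ends at 9, j ends at 8: the pointers have crossed (j < i), so scanning stops.

Swap pivot arr[0] with arr[8] to place pivot at position 8: [13, 4, 3, 21, 23, 30, 18, 2, 34]
Pivot position: 8

After partitioning with pivot 34, the array becomes [13, 4, 3, 21, 23, 30, 18, 2, 34]. The pivot is placed at index 8. All elements to the left of the pivot are <= 34, and all elements to the right are > 34.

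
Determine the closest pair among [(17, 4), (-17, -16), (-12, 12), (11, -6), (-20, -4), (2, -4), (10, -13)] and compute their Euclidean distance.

Computing all pairwise distances among 7 points:

d((17, 4), (-17, -16)) = 39.4462
d((17, 4), (-12, 12)) = 30.0832
d((17, 4), (11, -6)) = 11.6619
d((17, 4), (-20, -4)) = 37.855
d((17, 4), (2, -4)) = 17.0
d((17, 4), (10, -13)) = 18.3848
d((-17, -16), (-12, 12)) = 28.4429
d((-17, -16), (11, -6)) = 29.7321
d((-17, -16), (-20, -4)) = 12.3693
d((-17, -16), (2, -4)) = 22.4722
d((-17, -16), (10, -13)) = 27.1662
d((-12, 12), (11, -6)) = 29.2062
d((-12, 12), (-20, -4)) = 17.8885
d((-12, 12), (2, -4)) = 21.2603
d((-12, 12), (10, -13)) = 33.3017
d((11, -6), (-20, -4)) = 31.0644
d((11, -6), (2, -4)) = 9.2195
d((11, -6), (10, -13)) = 7.0711 <-- minimum
d((-20, -4), (2, -4)) = 22.0
d((-20, -4), (10, -13)) = 31.3209
d((2, -4), (10, -13)) = 12.0416

Closest pair: (11, -6) and (10, -13) with distance 7.0711

The closest pair is (11, -6) and (10, -13) with Euclidean distance 7.0711. For 7 points, brute-force pairwise comparison is shown above. For large n, the divide-and-conquer algorithm (sort by x, recurse on halves, check the dividing strip) achieves O(n log n).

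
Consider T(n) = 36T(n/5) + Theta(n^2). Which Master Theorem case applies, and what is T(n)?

Master Theorem for T(n) = 36T(n/5) + O(n^2):

a = 36, b = 5, c = 2
log_b(a) = log_5(36) = 2.2266

Case 1: c = 2 < log_5(36) = 2.2266
T(n) = O(n^(log_5 36))

For T(n) = 36T(n/5) + O(n^2): log_5(36) = 2.2266. This is Case 1 of the Master Theorem (c < log_b(a), work dominated by leaves), giving O(n^(log_5 36)).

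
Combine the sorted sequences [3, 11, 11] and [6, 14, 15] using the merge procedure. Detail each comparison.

Merging process:

Compare 3 vs 6: take 3 from left. Merged: [3]
Compare 11 vs 6: take 6 from right. Merged: [3, 6]
Compare 11 vs 14: take 11 from left. Merged: [3, 6, 11]
Compare 11 vs 14: take 11 from left. Merged: [3, 6, 11, 11]
Append remaining from right: [14, 15]. Merged: [3, 6, 11, 11, 14, 15]

Final merged array: [3, 6, 11, 11, 14, 15]
Total comparisons: 4

The merged array is [3, 6, 11, 11, 14, 15], requiring 4 comparisons. The merge step runs in O(n) time where n is the total number of elements.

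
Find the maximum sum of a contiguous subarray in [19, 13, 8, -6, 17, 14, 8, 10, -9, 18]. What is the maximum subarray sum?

Using Kadane's algorithm on [19, 13, 8, -6, 17, 14, 8, 10, -9, 18]:

Scanning through the array:
Position 1 (value 13): max_ending_here = 32, max_so_far = 32
Position 2 (value 8): max_ending_here = 40, max_so_far = 40
Position 3 (value -6): max_ending_here = 34, max_so_far = 40
Position 4 (value 17): max_ending_here = 51, max_so_far = 51
Position 5 (value 14): max_ending_here = 65, max_so_far = 65
Position 6 (value 8): max_ending_here = 73, max_so_far = 73
Position 7 (value 10): max_ending_here = 83, max_so_far = 83
Position 8 (value -9): max_ending_here = 74, max_so_far = 83
Position 9 (value 18): max_ending_here = 92, max_so_far = 92

Maximum subarray: [19, 13, 8, -6, 17, 14, 8, 10, -9, 18]
Maximum sum: 92

The maximum subarray is [19, 13, 8, -6, 17, 14, 8, 10, -9, 18] with sum 92. This subarray runs from index 0 to index 9.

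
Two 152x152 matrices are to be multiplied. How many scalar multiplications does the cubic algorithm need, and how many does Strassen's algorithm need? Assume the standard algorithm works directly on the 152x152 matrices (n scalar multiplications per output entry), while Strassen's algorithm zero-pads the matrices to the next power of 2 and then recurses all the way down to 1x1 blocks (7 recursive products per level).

Matrix multiplication for 152x152 matrices:

Strassen's algorithm requires power-of-2 dimensions. Pad 152x152 to 256x256 (next power of 2).

Standard algorithm: 152^3 = 3511808 multiplications
Strassen's algorithm: 7^(log2(256)) = 7^8 = 5764801 multiplications
Difference: 3511808 - 5764801 = -2252993 (Strassen uses MORE here due to padding overhead — for small or just-over-power-of-2 n, padding can outweigh the per-level savings)

Standard: 3511808 multiplications (152^3). Strassen: 5764801 multiplications (7^8, after padding to 256x256). Strassen reduces 8 recursive multiplications to 7 at each level.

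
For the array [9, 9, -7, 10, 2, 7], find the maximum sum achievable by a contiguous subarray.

Using Kadane's algorithm on [9, 9, -7, 10, 2, 7]:

Scanning through the array:
Position 1 (value 9): max_ending_here = 18, max_so_far = 18
Position 2 (value -7): max_ending_here = 11, max_so_far = 18
Position 3 (value 10): max_ending_here = 21, max_so_far = 21
Position 4 (value 2): max_ending_here = 23, max_so_far = 23
Position 5 (value 7): max_ending_here = 30, max_so_far = 30

Maximum subarray: [9, 9, -7, 10, 2, 7]
Maximum sum: 30

The maximum subarray is [9, 9, -7, 10, 2, 7] with sum 30. This subarray runs from index 0 to index 5.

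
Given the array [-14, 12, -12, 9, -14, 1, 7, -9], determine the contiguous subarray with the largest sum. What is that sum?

Using Kadane's algorithm on [-14, 12, -12, 9, -14, 1, 7, -9]:

Scanning through the array:
Position 1 (value 12): max_ending_here = 12, max_so_far = 12
Position 2 (value -12): max_ending_here = 0, max_so_far = 12
Position 3 (value 9): max_ending_here = 9, max_so_far = 12
Position 4 (value -14): max_ending_here = -5, max_so_far = 12
Position 5 (value 1): max_ending_here = 1, max_so_far = 12
Position 6 (value 7): max_ending_here = 8, max_so_far = 12
Position 7 (value -9): max_ending_here = -1, max_so_far = 12

Maximum subarray: [12]
Maximum sum: 12

The maximum subarray is [12] with sum 12. This subarray runs from index 1 to index 1.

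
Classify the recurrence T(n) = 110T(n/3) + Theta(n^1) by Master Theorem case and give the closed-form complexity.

Master Theorem for T(n) = 110T(n/3) + O(n^1):

a = 110, b = 3, c = 1
log_b(a) = log_3(110) = 4.2786

Case 1: c = 1 < log_3(110) = 4.2786
T(n) = O(n^(log_3 110))

For T(n) = 110T(n/3) + O(n^1): log_3(110) = 4.2786. This is Case 1 of the Master Theorem (c < log_b(a), work dominated by leaves), giving O(n^(log_3 110)).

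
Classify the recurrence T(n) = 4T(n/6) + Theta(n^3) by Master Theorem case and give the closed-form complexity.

Master Theorem for T(n) = 4T(n/6) + O(n^3):

a = 4, b = 6, c = 3
log_b(a) = log_6(4) = 0.7737

Case 3: c = 3 > log_6(4) = 0.7737
T(n) = O(n^3) = O(n^3)

For T(n) = 4T(n/6) + O(n^3): log_6(4) = 0.7737. This is Case 3 of the Master Theorem (c > log_b(a), work dominated by root), giving O(n^3).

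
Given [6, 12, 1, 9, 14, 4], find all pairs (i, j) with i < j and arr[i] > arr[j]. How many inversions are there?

Finding inversions in [6, 12, 1, 9, 14, 4]:

(0, 2): arr[0]=6 > arr[2]=1
(0, 5): arr[0]=6 > arr[5]=4
(1, 2): arr[1]=12 > arr[2]=1
(1, 3): arr[1]=12 > arr[3]=9
(1, 5): arr[1]=12 > arr[5]=4
(3, 5): arr[3]=9 > arr[5]=4
(4, 5): arr[4]=14 > arr[5]=4

Total inversions: 7

The array has 7 inversion(s): (0,2), (0,5), (1,2), (1,3), (1,5), (3,5), (4,5). Each pair (i,j) satisfies i < j and arr[i] > arr[j].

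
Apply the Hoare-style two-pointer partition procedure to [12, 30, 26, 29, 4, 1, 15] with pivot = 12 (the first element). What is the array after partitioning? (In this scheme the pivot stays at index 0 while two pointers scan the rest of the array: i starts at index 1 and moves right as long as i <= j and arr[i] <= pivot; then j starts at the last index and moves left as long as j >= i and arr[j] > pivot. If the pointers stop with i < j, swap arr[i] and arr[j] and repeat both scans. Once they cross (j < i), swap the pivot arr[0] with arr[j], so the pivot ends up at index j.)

Hoare-style two-pointer partition with pivot = 12:

Initial array: [12, 30, 26, 29, 4, 1, 15]

Pointers start at i = 1, j = 6.
i stops at index 1 (arr[1]=30 > 12), j stops at index 5 (arr[5]=1 <= 12): swap arr[1] and arr[5], array becomes [12, 1, 26, 29, 4, 30, 15]
i stops at index 2 (arr[2]=26 > 12), j stops at index 4 (arr[4]=4 <= 12): swap arr[2] and arr[4], array becomes [12, 1, 4, 29, 26, 30, 15]
i ends at 3, j ends at 2: the pointers have crossed (j < i), so scanning stops.

Swap pivot arr[0] with arr[2] to place pivot at position 2: [4, 1, 12, 29, 26, 30, 15]
Pivot position: 2

After partitioning with pivot 12, the array becomes [4, 1, 12, 29, 26, 30, 15]. The pivot is placed at index 2. All elements to the left of the pivot are <= 12, and all elements to the right are > 12.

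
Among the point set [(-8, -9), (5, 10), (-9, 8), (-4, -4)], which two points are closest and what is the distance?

Computing all pairwise distances among 4 points:

d((-8, -9), (5, 10)) = 23.0217
d((-8, -9), (-9, 8)) = 17.0294
d((-8, -9), (-4, -4)) = 6.4031 <-- minimum
d((5, 10), (-9, 8)) = 14.1421
d((5, 10), (-4, -4)) = 16.6433
d((-9, 8), (-4, -4)) = 13.0

Closest pair: (-8, -9) and (-4, -4) with distance 6.4031

The closest pair is (-8, -9) and (-4, -4) with Euclidean distance 6.4031. For 4 points, brute-force pairwise comparison is shown above. For large n, the divide-and-conquer algorithm (sort by x, recurse on halves, check the dividing strip) achieves O(n log n).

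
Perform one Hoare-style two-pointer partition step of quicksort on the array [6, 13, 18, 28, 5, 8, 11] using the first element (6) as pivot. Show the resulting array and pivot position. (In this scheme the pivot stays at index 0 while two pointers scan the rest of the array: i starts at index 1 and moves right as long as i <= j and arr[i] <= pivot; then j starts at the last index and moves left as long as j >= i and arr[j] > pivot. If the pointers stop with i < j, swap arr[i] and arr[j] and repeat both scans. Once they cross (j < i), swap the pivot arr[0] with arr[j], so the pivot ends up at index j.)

Hoare-style two-pointer partition with pivot = 6:

Initial array: [6, 13, 18, 28, 5, 8, 11]

Pointers start at i = 1, j = 6.
i stops at index 1 (arr[1]=13 > 6), j stops at index 4 (arr[4]=5 <= 6): swap arr[1] and arr[4], array becomes [6, 5, 18, 28, 13, 8, 11]
i ends at 2, j ends at 1: the pointers have crossed (j < i), so scanning stops.

Swap pivot arr[0] with arr[1] to place pivot at position 1: [5, 6, 18, 28, 13, 8, 11]
Pivot position: 1

After partitioning with pivot 6, the array becomes [5, 6, 18, 28, 13, 8, 11]. The pivot is placed at index 1. All elements to the left of the pivot are <= 6, and all elements to the right are > 6.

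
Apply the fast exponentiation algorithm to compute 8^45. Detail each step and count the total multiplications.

Computing 8^45 by squaring (build up from 8^1; each line after the first costs one multiplication):

8^1 = 8
8^2 = (8^1)^2 = 8^2 = 64
8^4 = (8^2)^2 = 64^2 = 4096
8^5 = 8 * 8^4 = 8 * 4096 = 32768
8^10 = (8^5)^2 = 32768^2 = 1073741824
8^11 = 8 * 8^10 = 8 * 1073741824 = 8589934592
8^22 = (8^11)^2 = 8589934592^2 = 73786976294838206464
8^44 = (8^22)^2 = 73786976294838206464^2 = 5444517870735015415413993718908291383296
8^45 = 8 * 8^44 = 8 * 5444517870735015415413993718908291383296 = 43556142965880123323311949751266331066368

Result: 43556142965880123323311949751266331066368
Multiplications needed: 8 (8 lines after 8^1)

8^45 = 43556142965880123323311949751266331066368. Using exponentiation by squaring, this requires 8 multiplications. The key idea: if the exponent is even, square the half-power; if odd, multiply by the base once.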